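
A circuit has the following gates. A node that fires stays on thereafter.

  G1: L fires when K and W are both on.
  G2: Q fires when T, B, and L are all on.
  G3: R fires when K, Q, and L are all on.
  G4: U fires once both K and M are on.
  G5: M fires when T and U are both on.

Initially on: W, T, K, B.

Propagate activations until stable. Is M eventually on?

No

M would need T and U (G5), but U never turns on.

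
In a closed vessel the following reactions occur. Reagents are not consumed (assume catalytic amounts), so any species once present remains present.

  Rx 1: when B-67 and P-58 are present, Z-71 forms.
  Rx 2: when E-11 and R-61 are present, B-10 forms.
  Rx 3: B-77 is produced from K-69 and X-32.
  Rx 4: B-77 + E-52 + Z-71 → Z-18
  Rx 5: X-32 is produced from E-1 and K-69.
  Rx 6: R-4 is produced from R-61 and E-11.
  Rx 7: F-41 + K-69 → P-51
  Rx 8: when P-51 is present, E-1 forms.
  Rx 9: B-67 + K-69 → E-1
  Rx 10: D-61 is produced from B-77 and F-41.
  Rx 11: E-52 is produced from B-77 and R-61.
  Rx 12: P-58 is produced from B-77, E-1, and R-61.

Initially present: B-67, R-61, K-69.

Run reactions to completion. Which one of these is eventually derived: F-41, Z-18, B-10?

Z-18

B-67 and K-69 present → E-1 forms (Rx 9).
E-1 and K-69 present → X-32 forms (Rx 5).
K-69 and X-32 present → B-77 forms (Rx 3).
B-77, E-1, and R-61 present → P-58 forms (Rx 12).
B-77 and R-61 present → E-52 forms (Rx 11).
B-67 and P-58 present → Z-71 forms (Rx 1).
B-77, E-52, and Z-71 present → Z-18 forms (Rx 4).
No rule produces F-41, and it is not given. B-10 would need E-11 and R-61 (Rx 2), but E-11 never forms.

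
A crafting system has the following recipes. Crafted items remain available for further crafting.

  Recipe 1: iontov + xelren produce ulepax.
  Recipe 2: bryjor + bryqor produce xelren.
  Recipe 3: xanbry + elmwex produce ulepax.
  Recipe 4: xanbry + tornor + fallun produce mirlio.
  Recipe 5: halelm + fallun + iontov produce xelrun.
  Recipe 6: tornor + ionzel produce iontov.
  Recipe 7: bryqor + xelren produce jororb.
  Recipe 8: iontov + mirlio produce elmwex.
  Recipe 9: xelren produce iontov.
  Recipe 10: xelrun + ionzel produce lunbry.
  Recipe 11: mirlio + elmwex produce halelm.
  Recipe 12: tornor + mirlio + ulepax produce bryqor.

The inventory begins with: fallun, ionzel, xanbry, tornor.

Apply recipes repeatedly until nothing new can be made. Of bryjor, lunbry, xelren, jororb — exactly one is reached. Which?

Using Recipe 6, tornor and ionzel make iontov.
xanbry + tornor + fallun → mirlio (Recipe 4).
iontov + mirlio → elmwex (Recipe 8).
mirlio + elmwex → halelm (Recipe 11).
Using Recipe 5, halelm, fallun, and iontov make xelrun.
xelrun + ionzel → lunbry (Recipe 10).
xelren would need bryjor and bryqor (Recipe 2), but bryjor is never obtained. jororb would need bryqor and xelren (Recipe 7), but xelren is never obtained. No rule produces bryjor, and it is not given.

lunbry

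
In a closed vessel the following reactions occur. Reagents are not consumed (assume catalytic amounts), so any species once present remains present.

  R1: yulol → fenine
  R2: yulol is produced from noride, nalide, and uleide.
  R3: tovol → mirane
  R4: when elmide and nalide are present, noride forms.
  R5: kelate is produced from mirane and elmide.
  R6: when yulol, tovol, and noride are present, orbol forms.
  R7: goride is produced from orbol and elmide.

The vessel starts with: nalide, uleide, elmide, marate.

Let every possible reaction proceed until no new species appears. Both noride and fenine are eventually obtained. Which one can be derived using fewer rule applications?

noride

noride: elmide and nalide present → noride forms (R4). [1 rule application]
fenine: elmide and nalide present → noride forms (R4). noride, nalide, and uleide present → yulol forms (R2). yulol present → fenine forms (R1). [3 rule applications]
noride needs fewer.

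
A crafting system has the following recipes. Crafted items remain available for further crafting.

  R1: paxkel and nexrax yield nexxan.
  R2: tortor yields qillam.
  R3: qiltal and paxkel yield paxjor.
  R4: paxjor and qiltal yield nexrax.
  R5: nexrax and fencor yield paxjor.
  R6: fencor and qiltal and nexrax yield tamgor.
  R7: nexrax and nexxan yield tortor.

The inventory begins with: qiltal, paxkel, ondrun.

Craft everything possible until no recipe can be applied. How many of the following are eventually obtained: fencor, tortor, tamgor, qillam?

Using R3, qiltal and paxkel make paxjor.
paxjor and qiltal → nexrax (R4).
paxkel and nexrax → nexxan (R1).
Using R7, nexrax and nexxan make tortor.
Using R2, tortor makes qillam.
No rule produces fencor, and it is not given.
tortor: reached.
tamgor would need fencor, qiltal, and nexrax (R6), but fencor is never obtained.
qillam: reached.
Reached: tortor and qillam — 2 of the 4.

2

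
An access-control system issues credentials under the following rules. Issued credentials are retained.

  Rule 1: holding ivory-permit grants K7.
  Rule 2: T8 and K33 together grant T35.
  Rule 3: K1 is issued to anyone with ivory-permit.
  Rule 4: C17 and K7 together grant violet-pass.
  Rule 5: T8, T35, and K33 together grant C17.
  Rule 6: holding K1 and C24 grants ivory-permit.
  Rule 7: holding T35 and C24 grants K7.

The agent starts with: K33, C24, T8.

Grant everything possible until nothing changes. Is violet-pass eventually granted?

Holding T8 and K33 grants T35 (Rule 2).
Holding T8, T35, and K33 grants C17 (Rule 5).
Holding T35 and C24 grants K7 (Rule 7).
Holding C17 and K7 grants violet-pass (Rule 4).

Yes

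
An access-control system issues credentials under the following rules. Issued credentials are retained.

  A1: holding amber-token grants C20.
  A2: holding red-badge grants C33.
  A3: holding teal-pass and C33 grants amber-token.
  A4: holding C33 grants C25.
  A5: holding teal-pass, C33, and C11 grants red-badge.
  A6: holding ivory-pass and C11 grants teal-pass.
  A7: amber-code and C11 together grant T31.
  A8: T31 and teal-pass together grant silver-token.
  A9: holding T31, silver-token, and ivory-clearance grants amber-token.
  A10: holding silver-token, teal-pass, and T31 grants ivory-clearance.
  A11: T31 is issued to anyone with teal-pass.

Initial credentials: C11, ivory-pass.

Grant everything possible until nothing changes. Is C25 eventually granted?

No

C25 would need C33 (A4), but C33 is never granted.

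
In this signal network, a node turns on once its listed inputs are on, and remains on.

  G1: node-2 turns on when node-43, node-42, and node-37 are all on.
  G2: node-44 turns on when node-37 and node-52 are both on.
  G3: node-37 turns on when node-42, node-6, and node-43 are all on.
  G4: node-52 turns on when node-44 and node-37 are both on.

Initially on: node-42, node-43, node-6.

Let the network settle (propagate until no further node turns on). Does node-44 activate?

No

node-44 would need node-37 and node-52 (G2), but node-52 never turns on.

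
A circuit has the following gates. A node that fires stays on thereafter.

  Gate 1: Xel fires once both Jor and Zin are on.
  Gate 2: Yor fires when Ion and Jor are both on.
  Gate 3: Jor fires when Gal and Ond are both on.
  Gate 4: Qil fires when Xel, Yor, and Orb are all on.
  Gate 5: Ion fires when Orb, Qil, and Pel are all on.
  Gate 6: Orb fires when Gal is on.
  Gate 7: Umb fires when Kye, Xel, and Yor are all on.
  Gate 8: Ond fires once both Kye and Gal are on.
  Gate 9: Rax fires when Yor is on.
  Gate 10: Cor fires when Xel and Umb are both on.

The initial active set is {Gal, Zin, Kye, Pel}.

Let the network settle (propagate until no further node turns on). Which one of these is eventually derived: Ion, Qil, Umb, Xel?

Kye and Gal are on, so Ond fires (Gate 8).
Gate 3: Gal and Ond on → Jor on.
Gate 1: Jor and Zin on → Xel on.
Ion would need Orb, Qil, and Pel (Gate 5), but Qil never turns on. Qil would need Xel, Yor, and Orb (Gate 4), but Yor never turns on. Umb would need Kye, Xel, and Yor (Gate 7), but Yor never turns on.

Xel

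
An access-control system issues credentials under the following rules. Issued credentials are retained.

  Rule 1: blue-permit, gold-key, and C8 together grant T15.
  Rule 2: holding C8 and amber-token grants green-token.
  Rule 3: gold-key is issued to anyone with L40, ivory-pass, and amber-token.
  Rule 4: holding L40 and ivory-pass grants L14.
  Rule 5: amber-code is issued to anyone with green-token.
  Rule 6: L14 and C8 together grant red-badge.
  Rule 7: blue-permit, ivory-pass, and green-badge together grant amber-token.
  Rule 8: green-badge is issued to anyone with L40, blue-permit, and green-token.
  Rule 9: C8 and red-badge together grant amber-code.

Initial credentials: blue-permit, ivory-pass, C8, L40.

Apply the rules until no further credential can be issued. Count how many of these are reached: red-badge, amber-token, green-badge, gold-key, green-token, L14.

Holding L40 and ivory-pass grants L14 (Rule 4).
Holding L14 and C8 grants red-badge (Rule 6).
red-badge: reached.
amber-token would need blue-permit, ivory-pass, and green-badge (Rule 7), but green-badge is never granted.
green-badge would need L40, blue-permit, and green-token (Rule 8), but green-token is never granted.
gold-key would need L40, ivory-pass, and amber-token (Rule 3), but amber-token is never granted.
green-token would need C8 and amber-token (Rule 2), but amber-token is never granted.
L14: reached.
Reached: red-badge and L14 — 2 of the 6.

2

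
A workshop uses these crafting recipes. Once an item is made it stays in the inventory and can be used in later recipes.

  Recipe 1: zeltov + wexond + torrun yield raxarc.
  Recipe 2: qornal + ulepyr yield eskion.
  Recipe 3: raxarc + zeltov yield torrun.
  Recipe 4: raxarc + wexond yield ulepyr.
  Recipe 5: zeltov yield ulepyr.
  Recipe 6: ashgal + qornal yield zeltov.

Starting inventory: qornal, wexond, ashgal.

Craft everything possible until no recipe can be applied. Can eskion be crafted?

ashgal + qornal → zeltov (Recipe 6).
zeltov → ulepyr (Recipe 5).
qornal + ulepyr → eskion (Recipe 2).

Yes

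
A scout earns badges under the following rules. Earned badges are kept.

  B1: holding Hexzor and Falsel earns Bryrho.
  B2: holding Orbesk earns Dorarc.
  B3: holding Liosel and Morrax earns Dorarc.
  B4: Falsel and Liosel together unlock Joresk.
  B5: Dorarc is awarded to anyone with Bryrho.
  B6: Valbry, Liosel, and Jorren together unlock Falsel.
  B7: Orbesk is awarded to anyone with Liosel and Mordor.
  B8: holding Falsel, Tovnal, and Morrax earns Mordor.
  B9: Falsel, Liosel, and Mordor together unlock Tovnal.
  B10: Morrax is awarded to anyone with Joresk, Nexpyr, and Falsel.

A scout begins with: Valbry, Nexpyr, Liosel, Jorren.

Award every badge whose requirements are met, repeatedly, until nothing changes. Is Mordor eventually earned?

No

Mordor would need Falsel, Tovnal, and Morrax (B8), but Tovnal is never earned.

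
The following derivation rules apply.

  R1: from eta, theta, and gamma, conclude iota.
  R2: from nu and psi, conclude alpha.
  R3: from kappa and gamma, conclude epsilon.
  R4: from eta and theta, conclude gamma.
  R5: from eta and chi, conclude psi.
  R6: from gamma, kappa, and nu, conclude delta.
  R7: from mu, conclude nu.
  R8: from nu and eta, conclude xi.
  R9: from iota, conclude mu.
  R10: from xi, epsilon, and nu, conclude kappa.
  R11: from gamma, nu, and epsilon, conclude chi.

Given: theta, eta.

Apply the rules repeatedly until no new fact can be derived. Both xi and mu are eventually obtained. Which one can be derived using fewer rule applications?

mu

mu: From eta and theta, R4 gives gamma. From eta, theta, and gamma, R1 gives iota. From iota, R9 gives mu. [3 rule applications]
xi: eta and theta hold, so gamma follows (R4). From eta, theta, and gamma, R1 gives iota. iota holds, so mu follows (R9). From mu, R7 gives nu. From nu and eta, R8 gives xi. [5 rule applications]
mu needs fewer.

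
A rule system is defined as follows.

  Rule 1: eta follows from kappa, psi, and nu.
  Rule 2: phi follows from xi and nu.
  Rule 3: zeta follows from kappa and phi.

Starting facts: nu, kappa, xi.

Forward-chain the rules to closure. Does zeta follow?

xi and nu hold, so phi follows (Rule 2).
From kappa and phi, Rule 3 gives zeta.

Yes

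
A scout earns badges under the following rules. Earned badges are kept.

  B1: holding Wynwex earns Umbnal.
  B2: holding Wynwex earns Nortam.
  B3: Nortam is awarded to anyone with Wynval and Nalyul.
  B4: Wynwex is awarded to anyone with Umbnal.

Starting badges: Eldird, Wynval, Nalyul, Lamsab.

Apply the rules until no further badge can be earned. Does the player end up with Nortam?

Yes

With Wynval and Nalyul, Nortam is earned (B3).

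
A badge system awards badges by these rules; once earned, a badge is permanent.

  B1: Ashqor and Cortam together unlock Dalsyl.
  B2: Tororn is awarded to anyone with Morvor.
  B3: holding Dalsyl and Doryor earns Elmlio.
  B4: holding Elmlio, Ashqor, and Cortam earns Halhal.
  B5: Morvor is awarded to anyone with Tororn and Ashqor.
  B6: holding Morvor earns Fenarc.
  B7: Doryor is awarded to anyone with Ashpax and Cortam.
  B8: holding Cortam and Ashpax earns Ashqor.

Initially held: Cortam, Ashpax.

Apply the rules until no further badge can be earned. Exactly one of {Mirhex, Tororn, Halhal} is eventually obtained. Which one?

With Cortam and Ashpax, Ashqor is earned (B8).
With Ashpax and Cortam, Doryor is earned (B7).
With Ashqor and Cortam, Dalsyl is earned (B1).
With Dalsyl and Doryor, Elmlio is earned (B3).
With Elmlio, Ashqor, and Cortam, Halhal is earned (B4).
Tororn would need Morvor (B2), but Morvor is never earned. No rule produces Mirhex, and it is not given.

Halhal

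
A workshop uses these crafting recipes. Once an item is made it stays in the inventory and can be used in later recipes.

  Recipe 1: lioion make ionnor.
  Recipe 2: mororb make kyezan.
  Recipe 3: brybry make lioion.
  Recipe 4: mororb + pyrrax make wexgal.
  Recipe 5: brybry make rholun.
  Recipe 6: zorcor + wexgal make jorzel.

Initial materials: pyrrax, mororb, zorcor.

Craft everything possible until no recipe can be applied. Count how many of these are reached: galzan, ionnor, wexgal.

mororb + pyrrax → wexgal (Recipe 4).
No rule produces galzan, and it is not given.
ionnor would need lioion (Recipe 1), but lioion is never obtained.
wexgal: reached.
Reached: wexgal — 1 of the 3.

1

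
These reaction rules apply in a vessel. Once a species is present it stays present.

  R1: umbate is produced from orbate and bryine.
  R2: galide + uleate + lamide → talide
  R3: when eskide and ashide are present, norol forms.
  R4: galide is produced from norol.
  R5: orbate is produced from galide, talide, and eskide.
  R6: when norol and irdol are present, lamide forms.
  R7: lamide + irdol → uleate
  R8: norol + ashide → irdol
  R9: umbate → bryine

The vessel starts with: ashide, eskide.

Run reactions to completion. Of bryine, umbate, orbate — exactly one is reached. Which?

orbate

eskide and ashide present → norol forms (R3).
norol present → galide forms (R4).
norol and ashide present → irdol forms (R8).
norol and irdol present → lamide forms (R6).
lamide and irdol present → uleate forms (R7).
galide, uleate, and lamide present → talide forms (R2).
galide, talide, and eskide present → orbate forms (R5).
umbate would need orbate and bryine (R1), but bryine never forms. bryine would need umbate (R9), but umbate never forms.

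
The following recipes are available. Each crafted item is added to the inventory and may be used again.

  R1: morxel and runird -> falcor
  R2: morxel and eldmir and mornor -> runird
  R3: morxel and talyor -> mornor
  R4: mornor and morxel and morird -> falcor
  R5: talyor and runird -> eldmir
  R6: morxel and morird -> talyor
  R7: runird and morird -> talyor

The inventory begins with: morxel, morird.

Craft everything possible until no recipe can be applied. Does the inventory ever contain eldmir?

eldmir would need talyor and runird (R5), but runird is never obtained.

No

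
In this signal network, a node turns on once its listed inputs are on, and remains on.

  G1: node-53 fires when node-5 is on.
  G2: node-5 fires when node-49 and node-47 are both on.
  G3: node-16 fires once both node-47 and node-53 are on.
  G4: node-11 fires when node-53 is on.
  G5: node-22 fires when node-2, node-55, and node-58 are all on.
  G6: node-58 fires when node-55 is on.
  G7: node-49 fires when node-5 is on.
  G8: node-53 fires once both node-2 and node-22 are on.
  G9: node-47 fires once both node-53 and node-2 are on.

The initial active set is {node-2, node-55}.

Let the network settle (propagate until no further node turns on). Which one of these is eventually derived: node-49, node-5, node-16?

node-16

node-55 is on, so node-58 fires (G6).
node-2, node-55, and node-58 are on, so node-22 fires (G5).
node-2 and node-22 are on, so node-53 fires (G8).
node-53 and node-2 are on, so node-47 fires (G9).
G3: node-47 and node-53 on → node-16 on.
node-49 would need node-5 (G7), but node-5 never turns on. node-5 would need node-49 and node-47 (G2), but node-49 never turns on.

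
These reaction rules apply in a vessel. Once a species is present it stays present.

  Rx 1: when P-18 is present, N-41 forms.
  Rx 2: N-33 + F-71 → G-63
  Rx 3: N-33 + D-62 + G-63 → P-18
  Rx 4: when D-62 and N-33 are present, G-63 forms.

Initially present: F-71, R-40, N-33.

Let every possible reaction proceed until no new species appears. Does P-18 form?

P-18 would need N-33, D-62, and G-63 (Rx 3), but D-62 never forms.

No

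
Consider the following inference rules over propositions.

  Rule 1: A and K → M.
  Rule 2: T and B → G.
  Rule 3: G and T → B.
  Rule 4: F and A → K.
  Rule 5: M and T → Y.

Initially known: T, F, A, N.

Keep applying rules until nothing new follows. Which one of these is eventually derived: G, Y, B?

Y

From F and A, Rule 4 gives K.
From A and K, Rule 1 gives M.
M and T hold, so Y follows (Rule 5).
G would need T and B (Rule 2), but B is never established. B would need G and T (Rule 3), but G is never established.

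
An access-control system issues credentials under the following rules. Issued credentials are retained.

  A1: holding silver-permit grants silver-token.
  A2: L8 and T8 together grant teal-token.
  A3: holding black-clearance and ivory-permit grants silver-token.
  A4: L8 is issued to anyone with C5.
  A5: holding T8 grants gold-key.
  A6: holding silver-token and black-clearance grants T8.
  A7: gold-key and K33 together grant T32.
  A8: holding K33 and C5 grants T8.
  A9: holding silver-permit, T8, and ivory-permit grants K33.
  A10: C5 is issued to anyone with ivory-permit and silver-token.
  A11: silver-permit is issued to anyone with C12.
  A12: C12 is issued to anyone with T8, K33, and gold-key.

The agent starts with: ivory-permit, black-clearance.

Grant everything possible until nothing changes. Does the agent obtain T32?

T32 would need gold-key and K33 (A7), but K33 is never granted.

No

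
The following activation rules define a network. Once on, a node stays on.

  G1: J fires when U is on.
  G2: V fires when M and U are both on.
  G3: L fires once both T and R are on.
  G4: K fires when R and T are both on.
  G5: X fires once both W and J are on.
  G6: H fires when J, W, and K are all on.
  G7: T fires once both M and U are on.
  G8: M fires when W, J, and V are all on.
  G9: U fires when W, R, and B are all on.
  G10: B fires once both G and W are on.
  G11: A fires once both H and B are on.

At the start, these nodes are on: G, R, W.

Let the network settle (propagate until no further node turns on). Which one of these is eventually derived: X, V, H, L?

G and W are on, so B fires (G10).
W, R, and B are on, so U fires (G9).
G1: U on → J on.
G5: W and J on → X on.
H would need J, W, and K (G6), but K never turns on. L would need T and R (G3), but T never turns on. V would need M and U (G2), but M never turns on.

X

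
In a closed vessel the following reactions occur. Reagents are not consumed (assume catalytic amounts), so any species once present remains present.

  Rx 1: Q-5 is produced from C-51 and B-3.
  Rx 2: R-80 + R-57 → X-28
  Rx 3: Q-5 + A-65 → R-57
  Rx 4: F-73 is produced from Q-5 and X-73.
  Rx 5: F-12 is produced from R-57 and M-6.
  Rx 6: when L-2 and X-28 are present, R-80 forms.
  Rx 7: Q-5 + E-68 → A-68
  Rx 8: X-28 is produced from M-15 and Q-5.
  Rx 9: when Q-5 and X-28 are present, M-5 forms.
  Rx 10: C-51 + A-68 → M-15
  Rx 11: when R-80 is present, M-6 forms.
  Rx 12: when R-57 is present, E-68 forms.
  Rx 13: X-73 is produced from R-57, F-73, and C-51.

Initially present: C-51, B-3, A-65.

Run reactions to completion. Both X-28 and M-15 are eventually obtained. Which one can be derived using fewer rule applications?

M-15

M-15: C-51 and B-3 present → Q-5 forms (Rx 1). Q-5 and A-65 present → R-57 forms (Rx 3). R-57 present → E-68 forms (Rx 12). Q-5 and E-68 present → A-68 forms (Rx 7). C-51 and A-68 present → M-15 forms (Rx 10). [5 rule applications]
X-28: C-51 and B-3 present → Q-5 forms (Rx 1). Q-5 and A-65 present → R-57 forms (Rx 3). R-57 present → E-68 forms (Rx 12). Q-5 and E-68 present → A-68 forms (Rx 7). C-51 and A-68 present → M-15 forms (Rx 10). M-15 and Q-5 present → X-28 forms (Rx 8). [6 rule applications]
M-15 needs fewer.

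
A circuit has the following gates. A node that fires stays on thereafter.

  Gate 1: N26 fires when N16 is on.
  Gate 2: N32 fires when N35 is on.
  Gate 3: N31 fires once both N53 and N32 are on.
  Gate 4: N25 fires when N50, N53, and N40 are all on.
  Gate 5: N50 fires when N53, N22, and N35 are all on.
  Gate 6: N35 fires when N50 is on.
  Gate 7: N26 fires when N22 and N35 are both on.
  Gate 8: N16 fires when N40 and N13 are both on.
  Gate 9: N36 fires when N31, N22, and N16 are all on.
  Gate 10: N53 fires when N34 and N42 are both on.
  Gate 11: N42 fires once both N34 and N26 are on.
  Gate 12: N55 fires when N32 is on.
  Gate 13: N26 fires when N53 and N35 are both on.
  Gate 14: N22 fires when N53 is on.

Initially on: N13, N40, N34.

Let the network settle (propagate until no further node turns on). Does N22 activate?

N40 and N13 are on, so N16 fires (Gate 8).
N16 is on, so N26 fires (Gate 1).
N34 and N26 are on, so N42 fires (Gate 11).
N34 and N42 are on, so N53 fires (Gate 10).
N53 is on, so N22 fires (Gate 14).

Yes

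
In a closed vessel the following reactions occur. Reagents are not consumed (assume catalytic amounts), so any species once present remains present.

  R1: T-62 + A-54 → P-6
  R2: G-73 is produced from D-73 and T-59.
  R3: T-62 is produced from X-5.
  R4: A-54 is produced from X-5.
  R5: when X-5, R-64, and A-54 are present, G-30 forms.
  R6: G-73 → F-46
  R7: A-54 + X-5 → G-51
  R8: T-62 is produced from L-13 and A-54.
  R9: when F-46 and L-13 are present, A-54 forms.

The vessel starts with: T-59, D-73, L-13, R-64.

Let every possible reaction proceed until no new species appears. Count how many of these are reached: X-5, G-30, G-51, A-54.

D-73 and T-59 present → G-73 forms (R2).
G-73 present → F-46 forms (R6).
F-46 and L-13 present → A-54 forms (R9).
No rule produces X-5, and it is not given.
G-30 would need X-5, R-64, and A-54 (R5), but X-5 never forms.
G-51 would need A-54 and X-5 (R7), but X-5 never forms.
A-54: reached.
Reached: A-54 — 1 of the 4.

1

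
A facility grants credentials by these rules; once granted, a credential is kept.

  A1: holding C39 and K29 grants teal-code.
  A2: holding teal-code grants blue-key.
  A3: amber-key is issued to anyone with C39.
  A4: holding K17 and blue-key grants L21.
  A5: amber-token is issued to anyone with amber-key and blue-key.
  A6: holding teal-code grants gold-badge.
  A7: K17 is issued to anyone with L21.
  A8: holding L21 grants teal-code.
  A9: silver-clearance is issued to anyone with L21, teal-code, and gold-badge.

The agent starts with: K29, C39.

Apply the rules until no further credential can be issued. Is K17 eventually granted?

No

K17 would need L21 (A7), but L21 is never granted.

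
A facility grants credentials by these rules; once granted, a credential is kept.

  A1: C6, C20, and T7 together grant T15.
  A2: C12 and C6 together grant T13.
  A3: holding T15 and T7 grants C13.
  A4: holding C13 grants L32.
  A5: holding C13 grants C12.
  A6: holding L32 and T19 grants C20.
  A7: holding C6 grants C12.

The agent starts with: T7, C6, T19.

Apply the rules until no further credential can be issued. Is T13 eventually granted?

Yes

Holding C6 grants C12 (A7).
Holding C12 and C6 grants T13 (A2).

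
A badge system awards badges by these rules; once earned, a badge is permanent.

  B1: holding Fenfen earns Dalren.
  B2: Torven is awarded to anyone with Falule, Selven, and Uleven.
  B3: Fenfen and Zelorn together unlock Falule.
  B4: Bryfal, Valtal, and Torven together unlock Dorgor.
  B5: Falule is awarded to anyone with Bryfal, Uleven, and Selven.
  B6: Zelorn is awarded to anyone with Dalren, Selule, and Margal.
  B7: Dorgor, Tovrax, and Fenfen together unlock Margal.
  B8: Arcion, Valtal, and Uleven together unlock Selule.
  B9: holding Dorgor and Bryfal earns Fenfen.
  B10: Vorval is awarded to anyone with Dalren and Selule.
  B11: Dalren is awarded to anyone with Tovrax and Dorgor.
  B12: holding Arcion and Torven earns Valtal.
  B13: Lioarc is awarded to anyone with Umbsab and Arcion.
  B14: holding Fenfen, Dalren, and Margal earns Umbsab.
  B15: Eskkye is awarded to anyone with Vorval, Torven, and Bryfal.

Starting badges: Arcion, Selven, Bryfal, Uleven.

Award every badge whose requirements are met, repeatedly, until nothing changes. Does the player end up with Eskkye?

Yes

With Bryfal, Uleven, and Selven, Falule is earned (B5).
With Falule, Selven, and Uleven, Torven is earned (B2).
With Arcion and Torven, Valtal is earned (B12).
With Bryfal, Valtal, and Torven, Dorgor is earned (B4).
With Arcion, Valtal, and Uleven, Selule is earned (B8).
With Dorgor and Bryfal, Fenfen is earned (B9).
With Fenfen, Dalren is earned (B1).
With Dalren and Selule, Vorval is earned (B10).
With Vorval, Torven, and Bryfal, Eskkye is earned (B15).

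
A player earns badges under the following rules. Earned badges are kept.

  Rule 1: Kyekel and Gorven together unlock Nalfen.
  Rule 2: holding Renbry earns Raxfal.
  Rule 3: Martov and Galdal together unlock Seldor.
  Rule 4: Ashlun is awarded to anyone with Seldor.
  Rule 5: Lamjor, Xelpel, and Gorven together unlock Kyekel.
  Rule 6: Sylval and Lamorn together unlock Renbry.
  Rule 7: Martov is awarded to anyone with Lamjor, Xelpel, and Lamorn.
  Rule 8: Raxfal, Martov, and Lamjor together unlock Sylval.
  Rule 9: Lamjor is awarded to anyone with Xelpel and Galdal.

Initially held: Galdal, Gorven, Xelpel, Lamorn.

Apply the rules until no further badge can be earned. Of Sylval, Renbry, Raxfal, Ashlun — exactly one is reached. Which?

Ashlun

With Xelpel and Galdal, Lamjor is earned (Rule 9).
With Lamjor, Xelpel, and Lamorn, Martov is earned (Rule 7).
With Martov and Galdal, Seldor is earned (Rule 3).
With Seldor, Ashlun is earned (Rule 4).
Sylval would need Raxfal, Martov, and Lamjor (Rule 8), but Raxfal is never earned. Raxfal would need Renbry (Rule 2), but Renbry is never earned. Renbry would need Sylval and Lamorn (Rule 6), but Sylval is never earned.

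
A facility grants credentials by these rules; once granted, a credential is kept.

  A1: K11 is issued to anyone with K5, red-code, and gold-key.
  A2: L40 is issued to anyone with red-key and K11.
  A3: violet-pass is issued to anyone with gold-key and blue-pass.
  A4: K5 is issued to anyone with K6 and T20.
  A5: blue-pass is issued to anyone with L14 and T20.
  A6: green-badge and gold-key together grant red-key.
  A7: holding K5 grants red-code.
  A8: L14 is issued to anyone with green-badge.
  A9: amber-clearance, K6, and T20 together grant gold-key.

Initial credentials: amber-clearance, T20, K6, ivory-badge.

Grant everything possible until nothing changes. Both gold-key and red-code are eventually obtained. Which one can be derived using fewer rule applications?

gold-key: Holding amber-clearance, K6, and T20 grants gold-key (A9). [1 rule application]
red-code: Holding K6 and T20 grants K5 (A4). Holding K5 grants red-code (A7). [2 rule applications]
gold-key needs fewer.

gold-key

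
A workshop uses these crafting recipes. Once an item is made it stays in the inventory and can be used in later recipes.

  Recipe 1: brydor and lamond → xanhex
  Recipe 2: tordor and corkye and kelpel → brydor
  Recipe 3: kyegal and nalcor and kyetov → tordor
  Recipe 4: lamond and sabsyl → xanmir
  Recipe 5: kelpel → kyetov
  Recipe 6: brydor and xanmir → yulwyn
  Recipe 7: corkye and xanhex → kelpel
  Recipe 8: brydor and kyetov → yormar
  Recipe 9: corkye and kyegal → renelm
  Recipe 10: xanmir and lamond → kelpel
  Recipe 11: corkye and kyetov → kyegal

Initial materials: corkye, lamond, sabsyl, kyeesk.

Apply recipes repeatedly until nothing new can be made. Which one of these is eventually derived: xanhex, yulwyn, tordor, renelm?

Using Recipe 4, lamond and sabsyl make xanmir.
xanmir and lamond → kelpel (Recipe 10).
Using Recipe 5, kelpel makes kyetov.
corkye and kyetov → kyegal (Recipe 11).
Using Recipe 9, corkye and kyegal make renelm.
tordor would need kyegal, nalcor, and kyetov (Recipe 3), but nalcor is never obtained. yulwyn would need brydor and xanmir (Recipe 6), but brydor is never obtained. xanhex would need brydor and lamond (Recipe 1), but brydor is never obtained.

renelm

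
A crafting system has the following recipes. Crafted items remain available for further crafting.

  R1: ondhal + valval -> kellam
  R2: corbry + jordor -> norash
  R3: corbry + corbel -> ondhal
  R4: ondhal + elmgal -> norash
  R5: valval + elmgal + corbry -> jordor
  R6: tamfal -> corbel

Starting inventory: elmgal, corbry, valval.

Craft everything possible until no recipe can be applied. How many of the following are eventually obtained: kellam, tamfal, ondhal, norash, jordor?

valval + elmgal + corbry -> jordor (R5).
corbry + jordor -> norash (R2).
kellam would need ondhal and valval (R1), but ondhal is never obtained.
No rule produces tamfal, and it is not given.
ondhal would need corbry and corbel (R3), but corbel is never obtained.
norash: reached.
jordor: reached.
Reached: norash and jordor — 2 of the 5.

2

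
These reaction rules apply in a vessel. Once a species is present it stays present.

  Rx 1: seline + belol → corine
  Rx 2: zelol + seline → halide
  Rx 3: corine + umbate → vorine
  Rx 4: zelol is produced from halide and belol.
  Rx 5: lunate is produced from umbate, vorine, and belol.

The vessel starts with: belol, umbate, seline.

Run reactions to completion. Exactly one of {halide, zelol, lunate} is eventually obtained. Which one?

seline and belol present → corine forms (Rx 1).
corine and umbate present → vorine forms (Rx 3).
umbate, vorine, and belol present → lunate forms (Rx 5).
zelol would need halide and belol (Rx 4), but halide never forms. halide would need zelol and seline (Rx 2), but zelol never forms.

lunate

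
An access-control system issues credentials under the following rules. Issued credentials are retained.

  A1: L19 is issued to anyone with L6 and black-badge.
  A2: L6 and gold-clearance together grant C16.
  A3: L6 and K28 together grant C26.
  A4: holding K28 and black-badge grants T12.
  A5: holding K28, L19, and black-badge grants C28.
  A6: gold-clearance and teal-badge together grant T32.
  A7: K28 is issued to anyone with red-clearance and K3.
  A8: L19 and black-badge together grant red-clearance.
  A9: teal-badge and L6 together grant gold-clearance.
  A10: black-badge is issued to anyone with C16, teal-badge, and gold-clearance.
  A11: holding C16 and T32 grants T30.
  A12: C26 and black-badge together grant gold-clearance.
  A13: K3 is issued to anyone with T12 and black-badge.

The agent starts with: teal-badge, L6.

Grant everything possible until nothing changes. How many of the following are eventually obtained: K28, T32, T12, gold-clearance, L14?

Holding teal-badge and L6 grants gold-clearance (A9).
Holding gold-clearance and teal-badge grants T32 (A6).
K28 would need red-clearance and K3 (A7), but K3 is never granted.
T32: reached.
T12 would need K28 and black-badge (A4), but K28 is never granted.
gold-clearance: reached.
No rule produces L14, and it is not given.
Reached: T32 and gold-clearance — 2 of the 5.

2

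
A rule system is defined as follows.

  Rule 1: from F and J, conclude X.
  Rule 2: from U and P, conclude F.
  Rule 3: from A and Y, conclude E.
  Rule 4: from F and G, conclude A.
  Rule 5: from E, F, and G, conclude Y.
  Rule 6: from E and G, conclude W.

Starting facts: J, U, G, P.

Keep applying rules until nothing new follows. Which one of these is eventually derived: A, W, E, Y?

From U and P, Rule 2 gives F.
From F and G, Rule 4 gives A.
E would need A and Y (Rule 3), but Y is never established. W would need E and G (Rule 6), but E is never established. Y would need E, F, and G (Rule 5), but E is never established.

A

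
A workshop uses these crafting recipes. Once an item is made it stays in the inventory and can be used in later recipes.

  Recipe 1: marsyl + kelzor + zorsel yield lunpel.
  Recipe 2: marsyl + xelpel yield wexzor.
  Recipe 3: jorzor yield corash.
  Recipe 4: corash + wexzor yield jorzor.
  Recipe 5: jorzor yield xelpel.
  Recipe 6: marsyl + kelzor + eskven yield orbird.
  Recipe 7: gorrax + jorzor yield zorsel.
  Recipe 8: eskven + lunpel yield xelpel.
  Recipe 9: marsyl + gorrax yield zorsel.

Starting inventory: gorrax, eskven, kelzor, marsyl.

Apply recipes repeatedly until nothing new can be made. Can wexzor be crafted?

Yes

marsyl + gorrax → zorsel (Recipe 9).
marsyl + kelzor + zorsel → lunpel (Recipe 1).
eskven + lunpel → xelpel (Recipe 8).
Using Recipe 2, marsyl and xelpel make wexzor.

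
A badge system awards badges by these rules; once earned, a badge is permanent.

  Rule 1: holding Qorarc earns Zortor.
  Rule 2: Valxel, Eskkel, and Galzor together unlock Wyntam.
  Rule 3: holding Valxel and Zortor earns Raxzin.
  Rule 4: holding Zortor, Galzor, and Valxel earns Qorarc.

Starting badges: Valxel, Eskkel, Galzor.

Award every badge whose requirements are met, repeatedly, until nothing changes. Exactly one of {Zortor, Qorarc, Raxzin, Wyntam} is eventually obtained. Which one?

Wyntam

With Valxel, Eskkel, and Galzor, Wyntam is earned (Rule 2).
Qorarc would need Zortor, Galzor, and Valxel (Rule 4), but Zortor is never earned. Zortor would need Qorarc (Rule 1), but Qorarc is never earned. Raxzin would need Valxel and Zortor (Rule 3), but Zortor is never earned.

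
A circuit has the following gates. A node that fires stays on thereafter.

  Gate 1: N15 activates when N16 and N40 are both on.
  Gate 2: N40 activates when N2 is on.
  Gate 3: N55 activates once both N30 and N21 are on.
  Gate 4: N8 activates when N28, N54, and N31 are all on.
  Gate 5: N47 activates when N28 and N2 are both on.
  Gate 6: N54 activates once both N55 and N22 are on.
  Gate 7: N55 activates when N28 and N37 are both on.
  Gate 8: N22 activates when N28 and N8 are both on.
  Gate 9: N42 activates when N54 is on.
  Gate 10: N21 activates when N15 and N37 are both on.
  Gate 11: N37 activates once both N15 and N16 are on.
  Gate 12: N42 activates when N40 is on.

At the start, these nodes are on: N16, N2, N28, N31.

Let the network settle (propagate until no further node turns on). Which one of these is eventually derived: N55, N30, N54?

Gate 2: N2 on → N40 on.
N16 and N40 are on, so N15 activates (Gate 1).
N15 and N16 are on, so N37 activates (Gate 11).
Gate 7: N28 and N37 on → N55 on.
No rule produces N30, and it is not given. N54 would need N55 and N22 (Gate 6), but N22 never turns on.

N55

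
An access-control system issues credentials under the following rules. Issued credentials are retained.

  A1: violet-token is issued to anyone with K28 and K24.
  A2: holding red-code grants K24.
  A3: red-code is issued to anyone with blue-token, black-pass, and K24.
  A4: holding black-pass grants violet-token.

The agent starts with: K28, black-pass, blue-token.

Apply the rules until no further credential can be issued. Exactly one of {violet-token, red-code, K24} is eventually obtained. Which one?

Holding black-pass grants violet-token (A4).
red-code would need blue-token, black-pass, and K24 (A3), but K24 is never granted. K24 would need red-code (A2), but red-code is never granted.

violet-token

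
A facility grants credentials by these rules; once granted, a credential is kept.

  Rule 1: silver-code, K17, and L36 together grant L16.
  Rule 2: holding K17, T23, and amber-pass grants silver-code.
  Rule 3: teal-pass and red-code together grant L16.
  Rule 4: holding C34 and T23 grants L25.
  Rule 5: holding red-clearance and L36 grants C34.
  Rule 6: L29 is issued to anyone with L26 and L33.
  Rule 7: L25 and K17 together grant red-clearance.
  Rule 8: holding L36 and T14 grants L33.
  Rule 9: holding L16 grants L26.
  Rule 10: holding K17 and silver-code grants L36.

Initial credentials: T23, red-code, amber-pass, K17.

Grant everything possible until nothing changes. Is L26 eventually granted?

Holding K17, T23, and amber-pass grants silver-code (Rule 2).
Holding K17 and silver-code grants L36 (Rule 10).
Holding silver-code, K17, and L36 grants L16 (Rule 1).
Holding L16 grants L26 (Rule 9).

Yes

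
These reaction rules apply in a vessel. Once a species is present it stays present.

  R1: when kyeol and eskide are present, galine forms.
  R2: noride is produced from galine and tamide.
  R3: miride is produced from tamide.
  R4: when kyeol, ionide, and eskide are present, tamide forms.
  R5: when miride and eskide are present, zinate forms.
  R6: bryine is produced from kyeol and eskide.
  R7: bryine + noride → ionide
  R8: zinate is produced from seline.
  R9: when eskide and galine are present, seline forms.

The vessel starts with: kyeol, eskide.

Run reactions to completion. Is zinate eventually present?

Yes

kyeol and eskide present → galine forms (R1).
eskide and galine present → seline forms (R9).
seline present → zinate forms (R8).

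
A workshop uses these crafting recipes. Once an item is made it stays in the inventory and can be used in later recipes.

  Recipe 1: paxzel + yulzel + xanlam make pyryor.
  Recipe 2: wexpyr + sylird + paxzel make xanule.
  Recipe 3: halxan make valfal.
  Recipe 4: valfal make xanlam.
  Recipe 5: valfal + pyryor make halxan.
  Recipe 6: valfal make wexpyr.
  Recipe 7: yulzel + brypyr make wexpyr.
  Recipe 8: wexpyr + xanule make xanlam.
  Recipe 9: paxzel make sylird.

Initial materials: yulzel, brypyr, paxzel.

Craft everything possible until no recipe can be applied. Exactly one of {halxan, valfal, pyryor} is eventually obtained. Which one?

pyryor

yulzel + brypyr → wexpyr (Recipe 7).
Using Recipe 9, paxzel makes sylird.
Using Recipe 2, wexpyr, sylird, and paxzel make xanule.
Using Recipe 8, wexpyr and xanule make xanlam.
Using Recipe 1, paxzel, yulzel, and xanlam make pyryor.
halxan would need valfal and pyryor (Recipe 5), but valfal is never obtained. valfal would need halxan (Recipe 3), but halxan is never obtained.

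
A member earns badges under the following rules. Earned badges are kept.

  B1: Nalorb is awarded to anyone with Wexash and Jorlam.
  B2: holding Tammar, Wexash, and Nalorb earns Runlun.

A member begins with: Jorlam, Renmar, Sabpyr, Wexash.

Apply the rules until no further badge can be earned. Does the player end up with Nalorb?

With Wexash and Jorlam, Nalorb is earned (B1).

Yes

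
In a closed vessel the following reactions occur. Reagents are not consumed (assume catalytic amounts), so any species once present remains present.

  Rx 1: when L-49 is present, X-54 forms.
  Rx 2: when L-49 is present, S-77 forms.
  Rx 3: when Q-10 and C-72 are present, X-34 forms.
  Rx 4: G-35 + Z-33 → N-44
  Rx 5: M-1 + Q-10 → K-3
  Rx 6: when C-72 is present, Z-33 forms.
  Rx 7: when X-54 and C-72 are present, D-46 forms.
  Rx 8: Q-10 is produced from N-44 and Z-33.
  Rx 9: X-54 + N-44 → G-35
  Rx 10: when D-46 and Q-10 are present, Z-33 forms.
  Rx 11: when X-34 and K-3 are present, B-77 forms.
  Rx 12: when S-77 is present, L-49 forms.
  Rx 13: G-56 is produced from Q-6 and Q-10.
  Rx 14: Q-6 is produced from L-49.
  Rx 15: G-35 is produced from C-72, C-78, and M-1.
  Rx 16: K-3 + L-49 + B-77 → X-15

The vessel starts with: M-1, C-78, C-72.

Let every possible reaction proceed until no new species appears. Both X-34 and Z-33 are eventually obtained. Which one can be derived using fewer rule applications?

Z-33: C-72 present → Z-33 forms (Rx 6). [1 rule application]
X-34: C-72, C-78, and M-1 present → G-35 forms (Rx 15). C-72 present → Z-33 forms (Rx 6). G-35 and Z-33 present → N-44 forms (Rx 4). N-44 and Z-33 present → Q-10 forms (Rx 8). Q-10 and C-72 present → X-34 forms (Rx 3). [5 rule applications]
Z-33 needs fewer.

Z-33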